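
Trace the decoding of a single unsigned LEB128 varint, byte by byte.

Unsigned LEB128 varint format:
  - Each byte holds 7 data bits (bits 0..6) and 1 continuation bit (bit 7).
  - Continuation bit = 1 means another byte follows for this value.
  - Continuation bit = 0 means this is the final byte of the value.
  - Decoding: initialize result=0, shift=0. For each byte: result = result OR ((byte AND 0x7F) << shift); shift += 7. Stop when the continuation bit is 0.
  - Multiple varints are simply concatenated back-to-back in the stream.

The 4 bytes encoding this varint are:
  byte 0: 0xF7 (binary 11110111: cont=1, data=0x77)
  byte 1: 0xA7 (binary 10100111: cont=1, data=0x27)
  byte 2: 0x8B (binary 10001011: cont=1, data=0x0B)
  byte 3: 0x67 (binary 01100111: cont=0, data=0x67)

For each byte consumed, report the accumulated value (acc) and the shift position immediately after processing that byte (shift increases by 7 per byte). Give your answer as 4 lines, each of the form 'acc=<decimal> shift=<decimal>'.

byte 0=0xF7: payload=0x77=119, contrib = 119<<0 = 119; acc -> 119, shift -> 7
byte 1=0xA7: payload=0x27=39, contrib = 39<<7 = 4992; acc -> 5111, shift -> 14
byte 2=0x8B: payload=0x0B=11, contrib = 11<<14 = 180224; acc -> 185335, shift -> 21
byte 3=0x67: payload=0x67=103, contrib = 103<<21 = 216006656; acc -> 216191991, shift -> 28

Answer: acc=119 shift=7
acc=5111 shift=14
acc=185335 shift=21
acc=216191991 shift=28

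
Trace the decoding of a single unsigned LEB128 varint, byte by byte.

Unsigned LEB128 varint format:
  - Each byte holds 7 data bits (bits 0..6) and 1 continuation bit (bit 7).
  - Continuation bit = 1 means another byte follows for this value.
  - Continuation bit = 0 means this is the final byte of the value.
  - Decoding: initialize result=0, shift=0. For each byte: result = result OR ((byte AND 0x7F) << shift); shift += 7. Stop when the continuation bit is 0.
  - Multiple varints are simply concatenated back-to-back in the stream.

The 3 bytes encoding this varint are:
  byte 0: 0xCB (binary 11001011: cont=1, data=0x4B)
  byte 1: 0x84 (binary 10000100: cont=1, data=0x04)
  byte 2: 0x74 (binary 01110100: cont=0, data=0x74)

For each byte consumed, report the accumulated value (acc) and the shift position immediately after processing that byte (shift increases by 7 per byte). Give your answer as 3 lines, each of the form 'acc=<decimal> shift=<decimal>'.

byte 0=0xCB: payload=0x4B=75, contrib = 75<<0 = 75; acc -> 75, shift -> 7
byte 1=0x84: payload=0x04=4, contrib = 4<<7 = 512; acc -> 587, shift -> 14
byte 2=0x74: payload=0x74=116, contrib = 116<<14 = 1900544; acc -> 1901131, shift -> 21

Answer: acc=75 shift=7
acc=587 shift=14
acc=1901131 shift=21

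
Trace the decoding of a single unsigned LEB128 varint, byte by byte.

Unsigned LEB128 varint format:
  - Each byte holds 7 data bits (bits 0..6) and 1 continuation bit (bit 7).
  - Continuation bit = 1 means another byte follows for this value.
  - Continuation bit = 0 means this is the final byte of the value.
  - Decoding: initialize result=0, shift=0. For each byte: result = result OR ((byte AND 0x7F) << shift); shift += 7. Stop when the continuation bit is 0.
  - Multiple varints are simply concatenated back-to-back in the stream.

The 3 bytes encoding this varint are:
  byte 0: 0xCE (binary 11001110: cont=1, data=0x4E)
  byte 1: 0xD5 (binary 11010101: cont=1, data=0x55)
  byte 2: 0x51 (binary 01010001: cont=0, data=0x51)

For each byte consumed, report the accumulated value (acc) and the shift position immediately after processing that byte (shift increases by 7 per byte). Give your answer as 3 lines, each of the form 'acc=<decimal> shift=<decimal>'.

byte 0=0xCE: payload=0x4E=78, contrib = 78<<0 = 78; acc -> 78, shift -> 7
byte 1=0xD5: payload=0x55=85, contrib = 85<<7 = 10880; acc -> 10958, shift -> 14
byte 2=0x51: payload=0x51=81, contrib = 81<<14 = 1327104; acc -> 1338062, shift -> 21

Answer: acc=78 shift=7
acc=10958 shift=14
acc=1338062 shift=21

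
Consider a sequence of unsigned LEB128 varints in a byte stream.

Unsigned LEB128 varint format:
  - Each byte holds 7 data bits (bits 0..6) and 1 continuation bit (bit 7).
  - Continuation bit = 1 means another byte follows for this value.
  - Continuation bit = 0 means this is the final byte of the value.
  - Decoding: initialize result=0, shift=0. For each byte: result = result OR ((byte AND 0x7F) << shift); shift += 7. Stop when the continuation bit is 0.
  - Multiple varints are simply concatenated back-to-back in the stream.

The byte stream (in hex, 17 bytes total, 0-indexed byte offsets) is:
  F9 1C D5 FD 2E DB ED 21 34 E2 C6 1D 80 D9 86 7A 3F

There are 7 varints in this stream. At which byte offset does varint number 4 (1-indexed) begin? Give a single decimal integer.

Answer: 8

Derivation:
  byte[0]=0xF9 cont=1 payload=0x79=121: acc |= 121<<0 -> acc=121 shift=7
  byte[1]=0x1C cont=0 payload=0x1C=28: acc |= 28<<7 -> acc=3705 shift=14 [end]
Varint 1: bytes[0:2] = F9 1C -> value 3705 (2 byte(s))
  byte[2]=0xD5 cont=1 payload=0x55=85: acc |= 85<<0 -> acc=85 shift=7
  byte[3]=0xFD cont=1 payload=0x7D=125: acc |= 125<<7 -> acc=16085 shift=14
  byte[4]=0x2E cont=0 payload=0x2E=46: acc |= 46<<14 -> acc=769749 shift=21 [end]
Varint 2: bytes[2:5] = D5 FD 2E -> value 769749 (3 byte(s))
  byte[5]=0xDB cont=1 payload=0x5B=91: acc |= 91<<0 -> acc=91 shift=7
  byte[6]=0xED cont=1 payload=0x6D=109: acc |= 109<<7 -> acc=14043 shift=14
  byte[7]=0x21 cont=0 payload=0x21=33: acc |= 33<<14 -> acc=554715 shift=21 [end]
Varint 3: bytes[5:8] = DB ED 21 -> value 554715 (3 byte(s))
  byte[8]=0x34 cont=0 payload=0x34=52: acc |= 52<<0 -> acc=52 shift=7 [end]
Varint 4: bytes[8:9] = 34 -> value 52 (1 byte(s))
  byte[9]=0xE2 cont=1 payload=0x62=98: acc |= 98<<0 -> acc=98 shift=7
  byte[10]=0xC6 cont=1 payload=0x46=70: acc |= 70<<7 -> acc=9058 shift=14
  byte[11]=0x1D cont=0 payload=0x1D=29: acc |= 29<<14 -> acc=484194 shift=21 [end]
Varint 5: bytes[9:12] = E2 C6 1D -> value 484194 (3 byte(s))
  byte[12]=0x80 cont=1 payload=0x00=0: acc |= 0<<0 -> acc=0 shift=7
  byte[13]=0xD9 cont=1 payload=0x59=89: acc |= 89<<7 -> acc=11392 shift=14
  byte[14]=0x86 cont=1 payload=0x06=6: acc |= 6<<14 -> acc=109696 shift=21
  byte[15]=0x7A cont=0 payload=0x7A=122: acc |= 122<<21 -> acc=255962240 shift=28 [end]
Varint 6: bytes[12:16] = 80 D9 86 7A -> value 255962240 (4 byte(s))
  byte[16]=0x3F cont=0 payload=0x3F=63: acc |= 63<<0 -> acc=63 shift=7 [end]
Varint 7: bytes[16:17] = 3F -> value 63 (1 byte(s))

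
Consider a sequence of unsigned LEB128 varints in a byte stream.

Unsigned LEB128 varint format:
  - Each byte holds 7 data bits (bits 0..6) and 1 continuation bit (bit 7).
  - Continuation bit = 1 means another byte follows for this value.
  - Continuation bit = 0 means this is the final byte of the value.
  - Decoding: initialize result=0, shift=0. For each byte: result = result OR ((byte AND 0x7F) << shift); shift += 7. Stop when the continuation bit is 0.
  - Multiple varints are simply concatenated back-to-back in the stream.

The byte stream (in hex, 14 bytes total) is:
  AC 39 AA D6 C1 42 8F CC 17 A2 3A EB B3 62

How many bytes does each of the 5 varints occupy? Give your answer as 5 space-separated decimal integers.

  byte[0]=0xAC cont=1 payload=0x2C=44: acc |= 44<<0 -> acc=44 shift=7
  byte[1]=0x39 cont=0 payload=0x39=57: acc |= 57<<7 -> acc=7340 shift=14 [end]
Varint 1: bytes[0:2] = AC 39 -> value 7340 (2 byte(s))
  byte[2]=0xAA cont=1 payload=0x2A=42: acc |= 42<<0 -> acc=42 shift=7
  byte[3]=0xD6 cont=1 payload=0x56=86: acc |= 86<<7 -> acc=11050 shift=14
  byte[4]=0xC1 cont=1 payload=0x41=65: acc |= 65<<14 -> acc=1076010 shift=21
  byte[5]=0x42 cont=0 payload=0x42=66: acc |= 66<<21 -> acc=139488042 shift=28 [end]
Varint 2: bytes[2:6] = AA D6 C1 42 -> value 139488042 (4 byte(s))
  byte[6]=0x8F cont=1 payload=0x0F=15: acc |= 15<<0 -> acc=15 shift=7
  byte[7]=0xCC cont=1 payload=0x4C=76: acc |= 76<<7 -> acc=9743 shift=14
  byte[8]=0x17 cont=0 payload=0x17=23: acc |= 23<<14 -> acc=386575 shift=21 [end]
Varint 3: bytes[6:9] = 8F CC 17 -> value 386575 (3 byte(s))
  byte[9]=0xA2 cont=1 payload=0x22=34: acc |= 34<<0 -> acc=34 shift=7
  byte[10]=0x3A cont=0 payload=0x3A=58: acc |= 58<<7 -> acc=7458 shift=14 [end]
Varint 4: bytes[9:11] = A2 3A -> value 7458 (2 byte(s))
  byte[11]=0xEB cont=1 payload=0x6B=107: acc |= 107<<0 -> acc=107 shift=7
  byte[12]=0xB3 cont=1 payload=0x33=51: acc |= 51<<7 -> acc=6635 shift=14
  byte[13]=0x62 cont=0 payload=0x62=98: acc |= 98<<14 -> acc=1612267 shift=21 [end]
Varint 5: bytes[11:14] = EB B3 62 -> value 1612267 (3 byte(s))

Answer: 2 4 3 2 3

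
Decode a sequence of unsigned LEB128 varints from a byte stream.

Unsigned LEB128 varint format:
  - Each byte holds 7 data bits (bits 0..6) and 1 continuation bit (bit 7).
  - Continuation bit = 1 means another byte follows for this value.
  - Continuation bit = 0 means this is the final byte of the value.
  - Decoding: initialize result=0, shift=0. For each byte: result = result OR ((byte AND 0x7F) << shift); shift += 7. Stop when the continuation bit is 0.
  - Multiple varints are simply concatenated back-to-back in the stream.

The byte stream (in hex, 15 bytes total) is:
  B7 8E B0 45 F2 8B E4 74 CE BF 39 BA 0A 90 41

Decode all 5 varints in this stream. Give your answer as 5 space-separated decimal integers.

Answer: 145491767 244909554 942030 1338 8336

Derivation:
  byte[0]=0xB7 cont=1 payload=0x37=55: acc |= 55<<0 -> acc=55 shift=7
  byte[1]=0x8E cont=1 payload=0x0E=14: acc |= 14<<7 -> acc=1847 shift=14
  byte[2]=0xB0 cont=1 payload=0x30=48: acc |= 48<<14 -> acc=788279 shift=21
  byte[3]=0x45 cont=0 payload=0x45=69: acc |= 69<<21 -> acc=145491767 shift=28 [end]
Varint 1: bytes[0:4] = B7 8E B0 45 -> value 145491767 (4 byte(s))
  byte[4]=0xF2 cont=1 payload=0x72=114: acc |= 114<<0 -> acc=114 shift=7
  byte[5]=0x8B cont=1 payload=0x0B=11: acc |= 11<<7 -> acc=1522 shift=14
  byte[6]=0xE4 cont=1 payload=0x64=100: acc |= 100<<14 -> acc=1639922 shift=21
  byte[7]=0x74 cont=0 payload=0x74=116: acc |= 116<<21 -> acc=244909554 shift=28 [end]
Varint 2: bytes[4:8] = F2 8B E4 74 -> value 244909554 (4 byte(s))
  byte[8]=0xCE cont=1 payload=0x4E=78: acc |= 78<<0 -> acc=78 shift=7
  byte[9]=0xBF cont=1 payload=0x3F=63: acc |= 63<<7 -> acc=8142 shift=14
  byte[10]=0x39 cont=0 payload=0x39=57: acc |= 57<<14 -> acc=942030 shift=21 [end]
Varint 3: bytes[8:11] = CE BF 39 -> value 942030 (3 byte(s))
  byte[11]=0xBA cont=1 payload=0x3A=58: acc |= 58<<0 -> acc=58 shift=7
  byte[12]=0x0A cont=0 payload=0x0A=10: acc |= 10<<7 -> acc=1338 shift=14 [end]
Varint 4: bytes[11:13] = BA 0A -> value 1338 (2 byte(s))
  byte[13]=0x90 cont=1 payload=0x10=16: acc |= 16<<0 -> acc=16 shift=7
  byte[14]=0x41 cont=0 payload=0x41=65: acc |= 65<<7 -> acc=8336 shift=14 [end]
Varint 5: bytes[13:15] = 90 41 -> value 8336 (2 byte(s))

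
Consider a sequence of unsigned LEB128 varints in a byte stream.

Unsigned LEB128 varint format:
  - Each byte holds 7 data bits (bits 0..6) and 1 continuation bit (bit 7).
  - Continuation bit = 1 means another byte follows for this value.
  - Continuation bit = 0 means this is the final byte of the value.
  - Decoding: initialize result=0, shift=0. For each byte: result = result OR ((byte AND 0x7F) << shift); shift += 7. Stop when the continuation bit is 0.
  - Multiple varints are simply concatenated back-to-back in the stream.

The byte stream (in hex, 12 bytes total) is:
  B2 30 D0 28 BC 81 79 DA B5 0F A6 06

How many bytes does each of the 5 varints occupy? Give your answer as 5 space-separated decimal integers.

Answer: 2 2 3 3 2

Derivation:
  byte[0]=0xB2 cont=1 payload=0x32=50: acc |= 50<<0 -> acc=50 shift=7
  byte[1]=0x30 cont=0 payload=0x30=48: acc |= 48<<7 -> acc=6194 shift=14 [end]
Varint 1: bytes[0:2] = B2 30 -> value 6194 (2 byte(s))
  byte[2]=0xD0 cont=1 payload=0x50=80: acc |= 80<<0 -> acc=80 shift=7
  byte[3]=0x28 cont=0 payload=0x28=40: acc |= 40<<7 -> acc=5200 shift=14 [end]
Varint 2: bytes[2:4] = D0 28 -> value 5200 (2 byte(s))
  byte[4]=0xBC cont=1 payload=0x3C=60: acc |= 60<<0 -> acc=60 shift=7
  byte[5]=0x81 cont=1 payload=0x01=1: acc |= 1<<7 -> acc=188 shift=14
  byte[6]=0x79 cont=0 payload=0x79=121: acc |= 121<<14 -> acc=1982652 shift=21 [end]
Varint 3: bytes[4:7] = BC 81 79 -> value 1982652 (3 byte(s))
  byte[7]=0xDA cont=1 payload=0x5A=90: acc |= 90<<0 -> acc=90 shift=7
  byte[8]=0xB5 cont=1 payload=0x35=53: acc |= 53<<7 -> acc=6874 shift=14
  byte[9]=0x0F cont=0 payload=0x0F=15: acc |= 15<<14 -> acc=252634 shift=21 [end]
Varint 4: bytes[7:10] = DA B5 0F -> value 252634 (3 byte(s))
  byte[10]=0xA6 cont=1 payload=0x26=38: acc |= 38<<0 -> acc=38 shift=7
  byte[11]=0x06 cont=0 payload=0x06=6: acc |= 6<<7 -> acc=806 shift=14 [end]
Varint 5: bytes[10:12] = A6 06 -> value 806 (2 byte(s))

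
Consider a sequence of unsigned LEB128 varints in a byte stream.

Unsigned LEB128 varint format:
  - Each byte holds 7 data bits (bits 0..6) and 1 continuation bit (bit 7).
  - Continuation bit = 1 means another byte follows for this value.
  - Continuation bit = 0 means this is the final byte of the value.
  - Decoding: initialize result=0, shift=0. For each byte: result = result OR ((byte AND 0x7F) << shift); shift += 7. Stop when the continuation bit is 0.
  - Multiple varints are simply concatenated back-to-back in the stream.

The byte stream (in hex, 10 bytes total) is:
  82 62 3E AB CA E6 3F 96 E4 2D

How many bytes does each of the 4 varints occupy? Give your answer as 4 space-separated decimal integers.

Answer: 2 1 4 3

Derivation:
  byte[0]=0x82 cont=1 payload=0x02=2: acc |= 2<<0 -> acc=2 shift=7
  byte[1]=0x62 cont=0 payload=0x62=98: acc |= 98<<7 -> acc=12546 shift=14 [end]
Varint 1: bytes[0:2] = 82 62 -> value 12546 (2 byte(s))
  byte[2]=0x3E cont=0 payload=0x3E=62: acc |= 62<<0 -> acc=62 shift=7 [end]
Varint 2: bytes[2:3] = 3E -> value 62 (1 byte(s))
  byte[3]=0xAB cont=1 payload=0x2B=43: acc |= 43<<0 -> acc=43 shift=7
  byte[4]=0xCA cont=1 payload=0x4A=74: acc |= 74<<7 -> acc=9515 shift=14
  byte[5]=0xE6 cont=1 payload=0x66=102: acc |= 102<<14 -> acc=1680683 shift=21
  byte[6]=0x3F cont=0 payload=0x3F=63: acc |= 63<<21 -> acc=133801259 shift=28 [end]
Varint 3: bytes[3:7] = AB CA E6 3F -> value 133801259 (4 byte(s))
  byte[7]=0x96 cont=1 payload=0x16=22: acc |= 22<<0 -> acc=22 shift=7
  byte[8]=0xE4 cont=1 payload=0x64=100: acc |= 100<<7 -> acc=12822 shift=14
  byte[9]=0x2D cont=0 payload=0x2D=45: acc |= 45<<14 -> acc=750102 shift=21 [end]
Varint 4: bytes[7:10] = 96 E4 2D -> value 750102 (3 byte(s))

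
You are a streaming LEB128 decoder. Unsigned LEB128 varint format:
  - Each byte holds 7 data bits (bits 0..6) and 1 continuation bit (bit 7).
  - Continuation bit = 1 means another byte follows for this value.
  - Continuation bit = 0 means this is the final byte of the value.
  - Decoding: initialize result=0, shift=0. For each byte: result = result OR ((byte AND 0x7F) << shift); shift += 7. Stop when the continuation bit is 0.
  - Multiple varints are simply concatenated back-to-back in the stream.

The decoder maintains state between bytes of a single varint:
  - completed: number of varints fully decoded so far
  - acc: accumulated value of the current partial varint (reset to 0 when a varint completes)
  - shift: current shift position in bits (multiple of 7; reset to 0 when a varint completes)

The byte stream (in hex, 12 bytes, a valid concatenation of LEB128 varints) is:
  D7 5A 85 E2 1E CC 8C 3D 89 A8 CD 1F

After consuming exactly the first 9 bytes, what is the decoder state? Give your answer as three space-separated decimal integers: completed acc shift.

Answer: 3 9 7

Derivation:
byte[0]=0xD7 cont=1 payload=0x57: acc |= 87<<0 -> completed=0 acc=87 shift=7
byte[1]=0x5A cont=0 payload=0x5A: varint #1 complete (value=11607); reset -> completed=1 acc=0 shift=0
byte[2]=0x85 cont=1 payload=0x05: acc |= 5<<0 -> completed=1 acc=5 shift=7
byte[3]=0xE2 cont=1 payload=0x62: acc |= 98<<7 -> completed=1 acc=12549 shift=14
byte[4]=0x1E cont=0 payload=0x1E: varint #2 complete (value=504069); reset -> completed=2 acc=0 shift=0
byte[5]=0xCC cont=1 payload=0x4C: acc |= 76<<0 -> completed=2 acc=76 shift=7
byte[6]=0x8C cont=1 payload=0x0C: acc |= 12<<7 -> completed=2 acc=1612 shift=14
byte[7]=0x3D cont=0 payload=0x3D: varint #3 complete (value=1001036); reset -> completed=3 acc=0 shift=0
byte[8]=0x89 cont=1 payload=0x09: acc |= 9<<0 -> completed=3 acc=9 shift=7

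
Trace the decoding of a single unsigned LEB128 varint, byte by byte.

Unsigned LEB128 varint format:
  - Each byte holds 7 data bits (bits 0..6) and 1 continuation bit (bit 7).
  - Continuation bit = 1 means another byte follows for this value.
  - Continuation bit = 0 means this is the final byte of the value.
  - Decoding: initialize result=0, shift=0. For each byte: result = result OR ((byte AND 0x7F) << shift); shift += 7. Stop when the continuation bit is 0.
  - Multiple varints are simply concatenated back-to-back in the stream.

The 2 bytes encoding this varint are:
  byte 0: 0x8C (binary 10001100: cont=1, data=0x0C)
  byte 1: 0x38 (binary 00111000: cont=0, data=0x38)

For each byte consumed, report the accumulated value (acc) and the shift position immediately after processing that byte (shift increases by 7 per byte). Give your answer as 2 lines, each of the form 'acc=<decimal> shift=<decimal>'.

byte 0=0x8C: payload=0x0C=12, contrib = 12<<0 = 12; acc -> 12, shift -> 7
byte 1=0x38: payload=0x38=56, contrib = 56<<7 = 7168; acc -> 7180, shift -> 14

Answer: acc=12 shift=7
acc=7180 shift=14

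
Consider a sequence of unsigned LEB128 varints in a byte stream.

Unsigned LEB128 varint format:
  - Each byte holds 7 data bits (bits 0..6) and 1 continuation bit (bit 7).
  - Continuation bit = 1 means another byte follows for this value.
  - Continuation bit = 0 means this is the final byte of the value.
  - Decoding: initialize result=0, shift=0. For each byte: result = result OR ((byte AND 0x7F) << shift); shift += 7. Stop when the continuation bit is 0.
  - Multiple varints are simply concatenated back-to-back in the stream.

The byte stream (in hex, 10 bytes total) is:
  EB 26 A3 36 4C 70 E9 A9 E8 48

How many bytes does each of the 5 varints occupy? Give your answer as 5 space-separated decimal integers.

Answer: 2 2 1 1 4

Derivation:
  byte[0]=0xEB cont=1 payload=0x6B=107: acc |= 107<<0 -> acc=107 shift=7
  byte[1]=0x26 cont=0 payload=0x26=38: acc |= 38<<7 -> acc=4971 shift=14 [end]
Varint 1: bytes[0:2] = EB 26 -> value 4971 (2 byte(s))
  byte[2]=0xA3 cont=1 payload=0x23=35: acc |= 35<<0 -> acc=35 shift=7
  byte[3]=0x36 cont=0 payload=0x36=54: acc |= 54<<7 -> acc=6947 shift=14 [end]
Varint 2: bytes[2:4] = A3 36 -> value 6947 (2 byte(s))
  byte[4]=0x4C cont=0 payload=0x4C=76: acc |= 76<<0 -> acc=76 shift=7 [end]
Varint 3: bytes[4:5] = 4C -> value 76 (1 byte(s))
  byte[5]=0x70 cont=0 payload=0x70=112: acc |= 112<<0 -> acc=112 shift=7 [end]
Varint 4: bytes[5:6] = 70 -> value 112 (1 byte(s))
  byte[6]=0xE9 cont=1 payload=0x69=105: acc |= 105<<0 -> acc=105 shift=7
  byte[7]=0xA9 cont=1 payload=0x29=41: acc |= 41<<7 -> acc=5353 shift=14
  byte[8]=0xE8 cont=1 payload=0x68=104: acc |= 104<<14 -> acc=1709289 shift=21
  byte[9]=0x48 cont=0 payload=0x48=72: acc |= 72<<21 -> acc=152704233 shift=28 [end]
Varint 5: bytes[6:10] = E9 A9 E8 48 -> value 152704233 (4 byte(s))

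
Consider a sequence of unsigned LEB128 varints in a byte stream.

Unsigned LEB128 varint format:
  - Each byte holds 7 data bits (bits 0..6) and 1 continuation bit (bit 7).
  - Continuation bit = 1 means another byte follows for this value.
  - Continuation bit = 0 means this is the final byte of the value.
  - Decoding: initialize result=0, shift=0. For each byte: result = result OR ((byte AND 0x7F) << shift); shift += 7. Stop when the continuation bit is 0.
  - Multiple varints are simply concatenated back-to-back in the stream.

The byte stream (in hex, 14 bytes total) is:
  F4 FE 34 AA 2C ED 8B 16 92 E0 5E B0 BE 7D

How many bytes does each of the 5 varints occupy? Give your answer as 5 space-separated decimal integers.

Answer: 3 2 3 3 3

Derivation:
  byte[0]=0xF4 cont=1 payload=0x74=116: acc |= 116<<0 -> acc=116 shift=7
  byte[1]=0xFE cont=1 payload=0x7E=126: acc |= 126<<7 -> acc=16244 shift=14
  byte[2]=0x34 cont=0 payload=0x34=52: acc |= 52<<14 -> acc=868212 shift=21 [end]
Varint 1: bytes[0:3] = F4 FE 34 -> value 868212 (3 byte(s))
  byte[3]=0xAA cont=1 payload=0x2A=42: acc |= 42<<0 -> acc=42 shift=7
  byte[4]=0x2C cont=0 payload=0x2C=44: acc |= 44<<7 -> acc=5674 shift=14 [end]
Varint 2: bytes[3:5] = AA 2C -> value 5674 (2 byte(s))
  byte[5]=0xED cont=1 payload=0x6D=109: acc |= 109<<0 -> acc=109 shift=7
  byte[6]=0x8B cont=1 payload=0x0B=11: acc |= 11<<7 -> acc=1517 shift=14
  byte[7]=0x16 cont=0 payload=0x16=22: acc |= 22<<14 -> acc=361965 shift=21 [end]
Varint 3: bytes[5:8] = ED 8B 16 -> value 361965 (3 byte(s))
  byte[8]=0x92 cont=1 payload=0x12=18: acc |= 18<<0 -> acc=18 shift=7
  byte[9]=0xE0 cont=1 payload=0x60=96: acc |= 96<<7 -> acc=12306 shift=14
  byte[10]=0x5E cont=0 payload=0x5E=94: acc |= 94<<14 -> acc=1552402 shift=21 [end]
Varint 4: bytes[8:11] = 92 E0 5E -> value 1552402 (3 byte(s))
  byte[11]=0xB0 cont=1 payload=0x30=48: acc |= 48<<0 -> acc=48 shift=7
  byte[12]=0xBE cont=1 payload=0x3E=62: acc |= 62<<7 -> acc=7984 shift=14
  byte[13]=0x7D cont=0 payload=0x7D=125: acc |= 125<<14 -> acc=2055984 shift=21 [end]
Varint 5: bytes[11:14] = B0 BE 7D -> value 2055984 (3 byte(s))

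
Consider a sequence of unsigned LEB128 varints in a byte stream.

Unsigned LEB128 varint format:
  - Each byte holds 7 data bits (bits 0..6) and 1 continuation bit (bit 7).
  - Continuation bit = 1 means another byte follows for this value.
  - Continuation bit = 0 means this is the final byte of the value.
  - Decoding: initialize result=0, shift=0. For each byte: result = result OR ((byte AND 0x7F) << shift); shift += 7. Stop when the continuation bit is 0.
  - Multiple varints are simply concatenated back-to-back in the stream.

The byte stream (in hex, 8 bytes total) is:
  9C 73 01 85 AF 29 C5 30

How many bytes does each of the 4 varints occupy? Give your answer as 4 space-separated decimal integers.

  byte[0]=0x9C cont=1 payload=0x1C=28: acc |= 28<<0 -> acc=28 shift=7
  byte[1]=0x73 cont=0 payload=0x73=115: acc |= 115<<7 -> acc=14748 shift=14 [end]
Varint 1: bytes[0:2] = 9C 73 -> value 14748 (2 byte(s))
  byte[2]=0x01 cont=0 payload=0x01=1: acc |= 1<<0 -> acc=1 shift=7 [end]
Varint 2: bytes[2:3] = 01 -> value 1 (1 byte(s))
  byte[3]=0x85 cont=1 payload=0x05=5: acc |= 5<<0 -> acc=5 shift=7
  byte[4]=0xAF cont=1 payload=0x2F=47: acc |= 47<<7 -> acc=6021 shift=14
  byte[5]=0x29 cont=0 payload=0x29=41: acc |= 41<<14 -> acc=677765 shift=21 [end]
Varint 3: bytes[3:6] = 85 AF 29 -> value 677765 (3 byte(s))
  byte[6]=0xC5 cont=1 payload=0x45=69: acc |= 69<<0 -> acc=69 shift=7
  byte[7]=0x30 cont=0 payload=0x30=48: acc |= 48<<7 -> acc=6213 shift=14 [end]
Varint 4: bytes[6:8] = C5 30 -> value 6213 (2 byte(s))

Answer: 2 1 3 2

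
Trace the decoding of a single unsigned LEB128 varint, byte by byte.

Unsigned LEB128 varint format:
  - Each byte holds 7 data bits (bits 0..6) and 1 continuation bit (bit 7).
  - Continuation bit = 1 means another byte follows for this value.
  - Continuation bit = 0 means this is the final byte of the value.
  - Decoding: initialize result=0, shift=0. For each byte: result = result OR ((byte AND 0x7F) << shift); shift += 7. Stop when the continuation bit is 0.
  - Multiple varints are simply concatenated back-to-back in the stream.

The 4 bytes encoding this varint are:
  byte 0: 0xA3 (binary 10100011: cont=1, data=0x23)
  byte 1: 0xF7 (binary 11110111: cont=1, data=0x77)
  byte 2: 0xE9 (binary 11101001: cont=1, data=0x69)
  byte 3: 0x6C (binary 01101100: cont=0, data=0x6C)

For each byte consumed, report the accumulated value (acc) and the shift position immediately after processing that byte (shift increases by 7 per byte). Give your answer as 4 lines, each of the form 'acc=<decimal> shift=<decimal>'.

Answer: acc=35 shift=7
acc=15267 shift=14
acc=1735587 shift=21
acc=228228003 shift=28

Derivation:
byte 0=0xA3: payload=0x23=35, contrib = 35<<0 = 35; acc -> 35, shift -> 7
byte 1=0xF7: payload=0x77=119, contrib = 119<<7 = 15232; acc -> 15267, shift -> 14
byte 2=0xE9: payload=0x69=105, contrib = 105<<14 = 1720320; acc -> 1735587, shift -> 21
byte 3=0x6C: payload=0x6C=108, contrib = 108<<21 = 226492416; acc -> 228228003, shift -> 28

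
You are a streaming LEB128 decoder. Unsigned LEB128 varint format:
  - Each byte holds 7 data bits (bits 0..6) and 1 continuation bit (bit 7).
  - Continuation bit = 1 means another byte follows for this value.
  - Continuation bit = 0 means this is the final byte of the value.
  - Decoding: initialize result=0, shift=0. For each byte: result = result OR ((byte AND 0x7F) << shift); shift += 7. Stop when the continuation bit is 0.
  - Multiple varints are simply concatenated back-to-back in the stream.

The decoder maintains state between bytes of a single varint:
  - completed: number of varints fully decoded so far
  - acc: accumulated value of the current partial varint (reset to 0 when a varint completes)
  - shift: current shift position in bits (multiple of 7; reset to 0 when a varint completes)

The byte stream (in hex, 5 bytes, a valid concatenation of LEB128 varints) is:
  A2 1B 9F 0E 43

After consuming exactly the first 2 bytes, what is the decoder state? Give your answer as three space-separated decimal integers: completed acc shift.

Answer: 1 0 0

Derivation:
byte[0]=0xA2 cont=1 payload=0x22: acc |= 34<<0 -> completed=0 acc=34 shift=7
byte[1]=0x1B cont=0 payload=0x1B: varint #1 complete (value=3490); reset -> completed=1 acc=0 shift=0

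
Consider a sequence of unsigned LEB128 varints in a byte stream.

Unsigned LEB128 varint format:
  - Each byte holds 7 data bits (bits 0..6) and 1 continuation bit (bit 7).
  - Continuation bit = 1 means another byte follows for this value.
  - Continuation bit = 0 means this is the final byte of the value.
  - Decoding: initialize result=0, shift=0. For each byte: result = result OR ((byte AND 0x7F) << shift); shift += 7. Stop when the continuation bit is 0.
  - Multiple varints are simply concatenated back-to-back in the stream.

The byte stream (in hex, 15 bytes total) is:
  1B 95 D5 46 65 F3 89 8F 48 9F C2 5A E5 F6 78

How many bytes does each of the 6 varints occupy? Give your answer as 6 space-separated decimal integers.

  byte[0]=0x1B cont=0 payload=0x1B=27: acc |= 27<<0 -> acc=27 shift=7 [end]
Varint 1: bytes[0:1] = 1B -> value 27 (1 byte(s))
  byte[1]=0x95 cont=1 payload=0x15=21: acc |= 21<<0 -> acc=21 shift=7
  byte[2]=0xD5 cont=1 payload=0x55=85: acc |= 85<<7 -> acc=10901 shift=14
  byte[3]=0x46 cont=0 payload=0x46=70: acc |= 70<<14 -> acc=1157781 shift=21 [end]
Varint 2: bytes[1:4] = 95 D5 46 -> value 1157781 (3 byte(s))
  byte[4]=0x65 cont=0 payload=0x65=101: acc |= 101<<0 -> acc=101 shift=7 [end]
Varint 3: bytes[4:5] = 65 -> value 101 (1 byte(s))
  byte[5]=0xF3 cont=1 payload=0x73=115: acc |= 115<<0 -> acc=115 shift=7
  byte[6]=0x89 cont=1 payload=0x09=9: acc |= 9<<7 -> acc=1267 shift=14
  byte[7]=0x8F cont=1 payload=0x0F=15: acc |= 15<<14 -> acc=247027 shift=21
  byte[8]=0x48 cont=0 payload=0x48=72: acc |= 72<<21 -> acc=151241971 shift=28 [end]
Varint 4: bytes[5:9] = F3 89 8F 48 -> value 151241971 (4 byte(s))
  byte[9]=0x9F cont=1 payload=0x1F=31: acc |= 31<<0 -> acc=31 shift=7
  byte[10]=0xC2 cont=1 payload=0x42=66: acc |= 66<<7 -> acc=8479 shift=14
  byte[11]=0x5A cont=0 payload=0x5A=90: acc |= 90<<14 -> acc=1483039 shift=21 [end]
Varint 5: bytes[9:12] = 9F C2 5A -> value 1483039 (3 byte(s))
  byte[12]=0xE5 cont=1 payload=0x65=101: acc |= 101<<0 -> acc=101 shift=7
  byte[13]=0xF6 cont=1 payload=0x76=118: acc |= 118<<7 -> acc=15205 shift=14
  byte[14]=0x78 cont=0 payload=0x78=120: acc |= 120<<14 -> acc=1981285 shift=21 [end]
Varint 6: bytes[12:15] = E5 F6 78 -> value 1981285 (3 byte(s))

Answer: 1 3 1 4 3 3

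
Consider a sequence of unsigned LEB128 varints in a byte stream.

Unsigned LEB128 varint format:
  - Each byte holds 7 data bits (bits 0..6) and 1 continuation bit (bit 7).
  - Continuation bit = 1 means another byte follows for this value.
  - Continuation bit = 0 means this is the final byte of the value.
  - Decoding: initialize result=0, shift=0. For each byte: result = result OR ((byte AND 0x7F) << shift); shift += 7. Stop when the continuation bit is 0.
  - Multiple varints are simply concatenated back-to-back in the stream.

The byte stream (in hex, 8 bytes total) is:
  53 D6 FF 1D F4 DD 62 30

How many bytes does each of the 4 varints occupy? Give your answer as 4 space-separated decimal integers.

Answer: 1 3 3 1

Derivation:
  byte[0]=0x53 cont=0 payload=0x53=83: acc |= 83<<0 -> acc=83 shift=7 [end]
Varint 1: bytes[0:1] = 53 -> value 83 (1 byte(s))
  byte[1]=0xD6 cont=1 payload=0x56=86: acc |= 86<<0 -> acc=86 shift=7
  byte[2]=0xFF cont=1 payload=0x7F=127: acc |= 127<<7 -> acc=16342 shift=14
  byte[3]=0x1D cont=0 payload=0x1D=29: acc |= 29<<14 -> acc=491478 shift=21 [end]
Varint 2: bytes[1:4] = D6 FF 1D -> value 491478 (3 byte(s))
  byte[4]=0xF4 cont=1 payload=0x74=116: acc |= 116<<0 -> acc=116 shift=7
  byte[5]=0xDD cont=1 payload=0x5D=93: acc |= 93<<7 -> acc=12020 shift=14
  byte[6]=0x62 cont=0 payload=0x62=98: acc |= 98<<14 -> acc=1617652 shift=21 [end]
Varint 3: bytes[4:7] = F4 DD 62 -> value 1617652 (3 byte(s))
  byte[7]=0x30 cont=0 payload=0x30=48: acc |= 48<<0 -> acc=48 shift=7 [end]
Varint 4: bytes[7:8] = 30 -> value 48 (1 byte(s))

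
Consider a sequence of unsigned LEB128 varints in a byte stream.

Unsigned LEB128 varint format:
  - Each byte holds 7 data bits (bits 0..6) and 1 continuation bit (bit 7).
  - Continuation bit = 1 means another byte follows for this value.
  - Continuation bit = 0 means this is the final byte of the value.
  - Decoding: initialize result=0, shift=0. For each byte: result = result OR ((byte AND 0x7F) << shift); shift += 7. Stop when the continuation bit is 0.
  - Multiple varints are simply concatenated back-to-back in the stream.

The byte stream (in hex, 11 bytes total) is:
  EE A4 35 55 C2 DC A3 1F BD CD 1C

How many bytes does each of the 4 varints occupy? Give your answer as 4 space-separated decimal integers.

Answer: 3 1 4 3

Derivation:
  byte[0]=0xEE cont=1 payload=0x6E=110: acc |= 110<<0 -> acc=110 shift=7
  byte[1]=0xA4 cont=1 payload=0x24=36: acc |= 36<<7 -> acc=4718 shift=14
  byte[2]=0x35 cont=0 payload=0x35=53: acc |= 53<<14 -> acc=873070 shift=21 [end]
Varint 1: bytes[0:3] = EE A4 35 -> value 873070 (3 byte(s))
  byte[3]=0x55 cont=0 payload=0x55=85: acc |= 85<<0 -> acc=85 shift=7 [end]
Varint 2: bytes[3:4] = 55 -> value 85 (1 byte(s))
  byte[4]=0xC2 cont=1 payload=0x42=66: acc |= 66<<0 -> acc=66 shift=7
  byte[5]=0xDC cont=1 payload=0x5C=92: acc |= 92<<7 -> acc=11842 shift=14
  byte[6]=0xA3 cont=1 payload=0x23=35: acc |= 35<<14 -> acc=585282 shift=21
  byte[7]=0x1F cont=0 payload=0x1F=31: acc |= 31<<21 -> acc=65596994 shift=28 [end]
Varint 3: bytes[4:8] = C2 DC A3 1F -> value 65596994 (4 byte(s))
  byte[8]=0xBD cont=1 payload=0x3D=61: acc |= 61<<0 -> acc=61 shift=7
  byte[9]=0xCD cont=1 payload=0x4D=77: acc |= 77<<7 -> acc=9917 shift=14
  byte[10]=0x1C cont=0 payload=0x1C=28: acc |= 28<<14 -> acc=468669 shift=21 [end]
Varint 4: bytes[8:11] = BD CD 1C -> value 468669 (3 byte(s))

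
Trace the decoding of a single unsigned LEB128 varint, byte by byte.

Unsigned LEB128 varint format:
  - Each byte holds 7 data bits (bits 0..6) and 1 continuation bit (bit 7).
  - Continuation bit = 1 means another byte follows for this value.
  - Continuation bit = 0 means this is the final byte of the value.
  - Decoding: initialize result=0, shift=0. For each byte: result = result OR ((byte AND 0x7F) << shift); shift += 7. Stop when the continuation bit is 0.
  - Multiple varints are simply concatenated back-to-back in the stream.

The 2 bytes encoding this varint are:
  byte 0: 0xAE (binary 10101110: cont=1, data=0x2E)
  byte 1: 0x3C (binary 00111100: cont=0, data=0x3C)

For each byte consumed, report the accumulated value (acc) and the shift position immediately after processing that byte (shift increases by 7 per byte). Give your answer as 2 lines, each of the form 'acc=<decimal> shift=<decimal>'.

Answer: acc=46 shift=7
acc=7726 shift=14

Derivation:
byte 0=0xAE: payload=0x2E=46, contrib = 46<<0 = 46; acc -> 46, shift -> 7
byte 1=0x3C: payload=0x3C=60, contrib = 60<<7 = 7680; acc -> 7726, shift -> 14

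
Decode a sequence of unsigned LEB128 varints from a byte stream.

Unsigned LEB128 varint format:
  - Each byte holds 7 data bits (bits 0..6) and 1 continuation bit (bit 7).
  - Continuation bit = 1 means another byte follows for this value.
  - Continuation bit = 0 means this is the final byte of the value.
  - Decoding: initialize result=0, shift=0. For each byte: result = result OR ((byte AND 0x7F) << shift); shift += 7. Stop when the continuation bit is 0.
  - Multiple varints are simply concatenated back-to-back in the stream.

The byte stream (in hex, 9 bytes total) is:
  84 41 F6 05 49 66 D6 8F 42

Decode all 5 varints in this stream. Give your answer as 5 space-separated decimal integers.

Answer: 8324 758 73 102 1083350

Derivation:
  byte[0]=0x84 cont=1 payload=0x04=4: acc |= 4<<0 -> acc=4 shift=7
  byte[1]=0x41 cont=0 payload=0x41=65: acc |= 65<<7 -> acc=8324 shift=14 [end]
Varint 1: bytes[0:2] = 84 41 -> value 8324 (2 byte(s))
  byte[2]=0xF6 cont=1 payload=0x76=118: acc |= 118<<0 -> acc=118 shift=7
  byte[3]=0x05 cont=0 payload=0x05=5: acc |= 5<<7 -> acc=758 shift=14 [end]
Varint 2: bytes[2:4] = F6 05 -> value 758 (2 byte(s))
  byte[4]=0x49 cont=0 payload=0x49=73: acc |= 73<<0 -> acc=73 shift=7 [end]
Varint 3: bytes[4:5] = 49 -> value 73 (1 byte(s))
  byte[5]=0x66 cont=0 payload=0x66=102: acc |= 102<<0 -> acc=102 shift=7 [end]
Varint 4: bytes[5:6] = 66 -> value 102 (1 byte(s))
  byte[6]=0xD6 cont=1 payload=0x56=86: acc |= 86<<0 -> acc=86 shift=7
  byte[7]=0x8F cont=1 payload=0x0F=15: acc |= 15<<7 -> acc=2006 shift=14
  byte[8]=0x42 cont=0 payload=0x42=66: acc |= 66<<14 -> acc=1083350 shift=21 [end]
Varint 5: bytes[6:9] = D6 8F 42 -> value 1083350 (3 byte(s))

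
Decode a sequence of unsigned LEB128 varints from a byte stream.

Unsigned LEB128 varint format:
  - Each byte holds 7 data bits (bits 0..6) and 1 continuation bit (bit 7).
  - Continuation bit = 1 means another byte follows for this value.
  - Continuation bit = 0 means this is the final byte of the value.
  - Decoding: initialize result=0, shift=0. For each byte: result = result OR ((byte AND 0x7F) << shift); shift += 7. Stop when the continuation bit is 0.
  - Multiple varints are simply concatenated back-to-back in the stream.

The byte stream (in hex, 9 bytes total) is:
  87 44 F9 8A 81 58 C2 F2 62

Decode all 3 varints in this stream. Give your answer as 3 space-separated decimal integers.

Answer: 8711 184567161 1620290

Derivation:
  byte[0]=0x87 cont=1 payload=0x07=7: acc |= 7<<0 -> acc=7 shift=7
  byte[1]=0x44 cont=0 payload=0x44=68: acc |= 68<<7 -> acc=8711 shift=14 [end]
Varint 1: bytes[0:2] = 87 44 -> value 8711 (2 byte(s))
  byte[2]=0xF9 cont=1 payload=0x79=121: acc |= 121<<0 -> acc=121 shift=7
  byte[3]=0x8A cont=1 payload=0x0A=10: acc |= 10<<7 -> acc=1401 shift=14
  byte[4]=0x81 cont=1 payload=0x01=1: acc |= 1<<14 -> acc=17785 shift=21
  byte[5]=0x58 cont=0 payload=0x58=88: acc |= 88<<21 -> acc=184567161 shift=28 [end]
Varint 2: bytes[2:6] = F9 8A 81 58 -> value 184567161 (4 byte(s))
  byte[6]=0xC2 cont=1 payload=0x42=66: acc |= 66<<0 -> acc=66 shift=7
  byte[7]=0xF2 cont=1 payload=0x72=114: acc |= 114<<7 -> acc=14658 shift=14
  byte[8]=0x62 cont=0 payload=0x62=98: acc |= 98<<14 -> acc=1620290 shift=21 [end]
Varint 3: bytes[6:9] = C2 F2 62 -> value 1620290 (3 byte(s))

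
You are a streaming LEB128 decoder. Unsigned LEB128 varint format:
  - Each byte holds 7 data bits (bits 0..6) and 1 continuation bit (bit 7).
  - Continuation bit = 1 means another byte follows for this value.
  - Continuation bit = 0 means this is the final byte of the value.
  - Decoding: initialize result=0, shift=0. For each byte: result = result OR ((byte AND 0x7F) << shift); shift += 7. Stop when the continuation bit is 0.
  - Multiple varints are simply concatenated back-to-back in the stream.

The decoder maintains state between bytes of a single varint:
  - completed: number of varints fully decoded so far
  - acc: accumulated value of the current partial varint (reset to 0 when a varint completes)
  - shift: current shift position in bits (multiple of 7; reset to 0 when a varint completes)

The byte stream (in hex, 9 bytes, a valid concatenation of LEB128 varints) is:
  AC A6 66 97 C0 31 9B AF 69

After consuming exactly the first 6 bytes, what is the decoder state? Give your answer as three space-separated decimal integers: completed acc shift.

byte[0]=0xAC cont=1 payload=0x2C: acc |= 44<<0 -> completed=0 acc=44 shift=7
byte[1]=0xA6 cont=1 payload=0x26: acc |= 38<<7 -> completed=0 acc=4908 shift=14
byte[2]=0x66 cont=0 payload=0x66: varint #1 complete (value=1676076); reset -> completed=1 acc=0 shift=0
byte[3]=0x97 cont=1 payload=0x17: acc |= 23<<0 -> completed=1 acc=23 shift=7
byte[4]=0xC0 cont=1 payload=0x40: acc |= 64<<7 -> completed=1 acc=8215 shift=14
byte[5]=0x31 cont=0 payload=0x31: varint #2 complete (value=811031); reset -> completed=2 acc=0 shift=0

Answer: 2 0 0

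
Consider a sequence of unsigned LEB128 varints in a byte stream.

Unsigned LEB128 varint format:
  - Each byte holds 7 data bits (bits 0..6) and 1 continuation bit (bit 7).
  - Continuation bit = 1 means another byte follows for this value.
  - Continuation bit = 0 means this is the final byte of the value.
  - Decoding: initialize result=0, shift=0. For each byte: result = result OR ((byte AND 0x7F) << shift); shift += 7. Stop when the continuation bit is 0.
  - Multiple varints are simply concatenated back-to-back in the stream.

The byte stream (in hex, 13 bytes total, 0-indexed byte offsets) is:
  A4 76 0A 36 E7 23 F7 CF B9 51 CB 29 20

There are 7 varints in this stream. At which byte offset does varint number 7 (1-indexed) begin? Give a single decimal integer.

  byte[0]=0xA4 cont=1 payload=0x24=36: acc |= 36<<0 -> acc=36 shift=7
  byte[1]=0x76 cont=0 payload=0x76=118: acc |= 118<<7 -> acc=15140 shift=14 [end]
Varint 1: bytes[0:2] = A4 76 -> value 15140 (2 byte(s))
  byte[2]=0x0A cont=0 payload=0x0A=10: acc |= 10<<0 -> acc=10 shift=7 [end]
Varint 2: bytes[2:3] = 0A -> value 10 (1 byte(s))
  byte[3]=0x36 cont=0 payload=0x36=54: acc |= 54<<0 -> acc=54 shift=7 [end]
Varint 3: bytes[3:4] = 36 -> value 54 (1 byte(s))
  byte[4]=0xE7 cont=1 payload=0x67=103: acc |= 103<<0 -> acc=103 shift=7
  byte[5]=0x23 cont=0 payload=0x23=35: acc |= 35<<7 -> acc=4583 shift=14 [end]
Varint 4: bytes[4:6] = E7 23 -> value 4583 (2 byte(s))
  byte[6]=0xF7 cont=1 payload=0x77=119: acc |= 119<<0 -> acc=119 shift=7
  byte[7]=0xCF cont=1 payload=0x4F=79: acc |= 79<<7 -> acc=10231 shift=14
  byte[8]=0xB9 cont=1 payload=0x39=57: acc |= 57<<14 -> acc=944119 shift=21
  byte[9]=0x51 cont=0 payload=0x51=81: acc |= 81<<21 -> acc=170813431 shift=28 [end]
Varint 5: bytes[6:10] = F7 CF B9 51 -> value 170813431 (4 byte(s))
  byte[10]=0xCB cont=1 payload=0x4B=75: acc |= 75<<0 -> acc=75 shift=7
  byte[11]=0x29 cont=0 payload=0x29=41: acc |= 41<<7 -> acc=5323 shift=14 [end]
Varint 6: bytes[10:12] = CB 29 -> value 5323 (2 byte(s))
  byte[12]=0x20 cont=0 payload=0x20=32: acc |= 32<<0 -> acc=32 shift=7 [end]
Varint 7: bytes[12:13] = 20 -> value 32 (1 byte(s))

Answer: 12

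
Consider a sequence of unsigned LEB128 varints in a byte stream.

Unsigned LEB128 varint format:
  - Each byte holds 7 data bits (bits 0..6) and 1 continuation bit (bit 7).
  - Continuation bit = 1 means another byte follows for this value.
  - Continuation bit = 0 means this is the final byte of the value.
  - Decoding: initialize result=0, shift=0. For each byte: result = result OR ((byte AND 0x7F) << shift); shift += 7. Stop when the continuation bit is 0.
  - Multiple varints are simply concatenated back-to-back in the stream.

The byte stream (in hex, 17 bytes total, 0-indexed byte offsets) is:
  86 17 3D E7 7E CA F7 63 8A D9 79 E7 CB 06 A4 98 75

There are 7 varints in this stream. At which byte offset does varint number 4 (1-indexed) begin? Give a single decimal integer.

  byte[0]=0x86 cont=1 payload=0x06=6: acc |= 6<<0 -> acc=6 shift=7
  byte[1]=0x17 cont=0 payload=0x17=23: acc |= 23<<7 -> acc=2950 shift=14 [end]
Varint 1: bytes[0:2] = 86 17 -> value 2950 (2 byte(s))
  byte[2]=0x3D cont=0 payload=0x3D=61: acc |= 61<<0 -> acc=61 shift=7 [end]
Varint 2: bytes[2:3] = 3D -> value 61 (1 byte(s))
  byte[3]=0xE7 cont=1 payload=0x67=103: acc |= 103<<0 -> acc=103 shift=7
  byte[4]=0x7E cont=0 payload=0x7E=126: acc |= 126<<7 -> acc=16231 shift=14 [end]
Varint 3: bytes[3:5] = E7 7E -> value 16231 (2 byte(s))
  byte[5]=0xCA cont=1 payload=0x4A=74: acc |= 74<<0 -> acc=74 shift=7
  byte[6]=0xF7 cont=1 payload=0x77=119: acc |= 119<<7 -> acc=15306 shift=14
  byte[7]=0x63 cont=0 payload=0x63=99: acc |= 99<<14 -> acc=1637322 shift=21 [end]
Varint 4: bytes[5:8] = CA F7 63 -> value 1637322 (3 byte(s))
  byte[8]=0x8A cont=1 payload=0x0A=10: acc |= 10<<0 -> acc=10 shift=7
  byte[9]=0xD9 cont=1 payload=0x59=89: acc |= 89<<7 -> acc=11402 shift=14
  byte[10]=0x79 cont=0 payload=0x79=121: acc |= 121<<14 -> acc=1993866 shift=21 [end]
Varint 5: bytes[8:11] = 8A D9 79 -> value 1993866 (3 byte(s))
  byte[11]=0xE7 cont=1 payload=0x67=103: acc |= 103<<0 -> acc=103 shift=7
  byte[12]=0xCB cont=1 payload=0x4B=75: acc |= 75<<7 -> acc=9703 shift=14
  byte[13]=0x06 cont=0 payload=0x06=6: acc |= 6<<14 -> acc=108007 shift=21 [end]
Varint 6: bytes[11:14] = E7 CB 06 -> value 108007 (3 byte(s))
  byte[14]=0xA4 cont=1 payload=0x24=36: acc |= 36<<0 -> acc=36 shift=7
  byte[15]=0x98 cont=1 payload=0x18=24: acc |= 24<<7 -> acc=3108 shift=14
  byte[16]=0x75 cont=0 payload=0x75=117: acc |= 117<<14 -> acc=1920036 shift=21 [end]
Varint 7: bytes[14:17] = A4 98 75 -> value 1920036 (3 byte(s))

Answer: 5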